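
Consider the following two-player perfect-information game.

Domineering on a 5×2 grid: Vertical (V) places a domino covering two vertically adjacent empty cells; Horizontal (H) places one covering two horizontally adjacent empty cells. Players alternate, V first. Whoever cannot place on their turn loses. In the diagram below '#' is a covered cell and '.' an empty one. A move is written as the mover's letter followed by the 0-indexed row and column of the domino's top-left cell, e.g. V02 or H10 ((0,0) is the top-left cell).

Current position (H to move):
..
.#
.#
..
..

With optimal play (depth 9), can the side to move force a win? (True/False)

H winning at [../.#/.#/../..]: True

ply 1, H at ../.#/.#/../.. | H00=-1→##/.#/.#/../..; H30=+1→../.#/.#/##/..*; H40=+1→../.#/.#/../##
ply 2, V at ../.#/.#/##/.. | V00=-1→#./##/.#/##/..*; V10=-1→../##/##/##/..
ply 3, H at #./##/.#/##/.. | H40=+1→#./##/.#/##/##*
ply 4: #./##/.#/##/## is terminal -1 (V); from ../.#/.#/../.. depth 9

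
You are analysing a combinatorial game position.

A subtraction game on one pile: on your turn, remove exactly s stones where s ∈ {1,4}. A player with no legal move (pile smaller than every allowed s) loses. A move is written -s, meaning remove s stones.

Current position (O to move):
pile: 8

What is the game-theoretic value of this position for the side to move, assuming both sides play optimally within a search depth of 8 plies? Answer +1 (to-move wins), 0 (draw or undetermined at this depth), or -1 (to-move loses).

ply 1, O at 8 | -1=+1→7*; -4=-1→4
ply 2, X at 7 | -1=-1→6*; -4=-1→3
ply 3, O at 6 | -1=+1→5*; -4=+1→2
ply 4, X at 5 | -1=-1→4*; -4=-1→1
ply 5, O at 4 | -1=-1→3; -4=+1→0*
ply 6: 0 is terminal -1 (X); from 8 depth 8

value(8, O) = +1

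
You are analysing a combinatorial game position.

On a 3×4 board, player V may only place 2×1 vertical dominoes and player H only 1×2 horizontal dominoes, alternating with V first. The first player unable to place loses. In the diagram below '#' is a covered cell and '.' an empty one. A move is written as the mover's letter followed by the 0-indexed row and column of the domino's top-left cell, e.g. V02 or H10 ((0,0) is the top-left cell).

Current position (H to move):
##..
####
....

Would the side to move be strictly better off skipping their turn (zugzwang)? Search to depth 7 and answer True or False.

zugzwang(##../####/...., H) = False

[##../####/....] H move#1: H02:+1/####/####/....*, H20:+1/##../####/##.., H21:+1/##../####/.##., H22:+1/##../####/..##
[####/####/....] end (terminal -1, V#2); searched ##../####/.... to 7
pass branch (V moves first from the same position):
  | [##../####/....] end (terminal -1, V#1); searched ##../####/.... to 7
H moving scores +1; H passing scores +1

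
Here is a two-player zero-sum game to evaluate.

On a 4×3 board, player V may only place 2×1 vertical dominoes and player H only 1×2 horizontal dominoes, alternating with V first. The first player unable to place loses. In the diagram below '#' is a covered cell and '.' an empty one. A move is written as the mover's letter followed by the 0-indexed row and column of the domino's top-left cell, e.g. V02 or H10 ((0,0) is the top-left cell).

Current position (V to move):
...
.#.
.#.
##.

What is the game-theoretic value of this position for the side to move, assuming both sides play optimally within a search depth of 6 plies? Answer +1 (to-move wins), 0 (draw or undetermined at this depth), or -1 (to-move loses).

p1 V@[.../.#./.#./##.]: V00[#../##./.#./##.]+1* V02[..#/.##/.#./##.]+1 V10[.../##./##./##.]+1 V12[.../.##/.##/##.]+1 V22[.../.#./.##/###]+1
p2 H@[#../##./.#./##.]: H01[###/##./.#./##.]-1*
p3 V@[###/##./.#./##.]: V12[###/###/.##/##.]+1* V22[###/##./.##/###]+1
p4 H@[###/###/.##/##.] terminal -1; root [.../.#./.#./##.] d6

value(.../.#./.#./##., V) = +1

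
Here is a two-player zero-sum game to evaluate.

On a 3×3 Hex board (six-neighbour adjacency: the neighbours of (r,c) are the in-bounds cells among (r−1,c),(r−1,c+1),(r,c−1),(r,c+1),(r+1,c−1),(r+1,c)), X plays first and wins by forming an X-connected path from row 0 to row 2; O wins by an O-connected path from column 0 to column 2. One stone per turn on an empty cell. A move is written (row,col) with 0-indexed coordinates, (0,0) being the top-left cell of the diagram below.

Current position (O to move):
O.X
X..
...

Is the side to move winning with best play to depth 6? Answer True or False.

p1 O@[O.X/X../...]: (0,1)[OOX/X../...]-1* (1,1)[O.X/XO./...]-1 (1,2)[O.X/X.O/...]-1 (2,0)[O.X/X../O..]-1 (2,1)[O.X/X../.O.]-1 (2,2)[O.X/X../..O]-1
p2 X@[OOX/X../...]: (1,1)[OOX/XX./...]+1* (1,2)[OOX/X.X/...]+1 (2,0)[OOX/X../X..]+1 (2,1)[OOX/X../.X.]+1 (2,2)[OOX/X../..X]+1
p3 O@[OOX/XX./...]: (1,2)[OOX/XXO/...]-1* (2,0)[OOX/XX./O..]-1 (2,1)[OOX/XX./.O.]-1 (2,2)[OOX/XX./..O]-1
p4 X@[OOX/XXO/...]: (2,0)[OOX/XXO/X..]+1* (2,1)[OOX/XXO/.X.]+1 (2,2)[OOX/XXO/..X]+1
p5 O@[OOX/XXO/X..] terminal -1; root [O.X/X../...] d6

O winning at [O.X/X../...]: False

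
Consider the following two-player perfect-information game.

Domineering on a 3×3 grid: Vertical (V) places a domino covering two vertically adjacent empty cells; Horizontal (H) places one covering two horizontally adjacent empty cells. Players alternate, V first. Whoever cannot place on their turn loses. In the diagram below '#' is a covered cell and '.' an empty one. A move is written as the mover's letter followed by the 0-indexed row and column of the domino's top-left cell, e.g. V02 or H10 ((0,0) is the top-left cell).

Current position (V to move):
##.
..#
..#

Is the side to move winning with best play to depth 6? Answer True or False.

ply 1, V at ##./..#/..# | V10=+1→##./#.#/#.#*; V11=+1→##./.##/.##
ply 2: ##./#.#/#.# is terminal -1 (H); from ##./..#/..# depth 6

V winning at [##./..#/..#]: True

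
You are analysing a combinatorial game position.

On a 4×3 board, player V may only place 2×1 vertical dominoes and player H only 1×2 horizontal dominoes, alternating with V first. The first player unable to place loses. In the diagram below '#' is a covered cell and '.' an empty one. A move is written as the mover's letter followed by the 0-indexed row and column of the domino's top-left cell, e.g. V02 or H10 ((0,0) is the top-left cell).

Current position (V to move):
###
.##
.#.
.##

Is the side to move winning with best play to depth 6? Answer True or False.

V winning at [###/.##/.#./.##]: True

p1 V@[###/.##/.#./.##]: V10[###/###/##./.##]+1* V20[###/.##/##./###]+1
p2 H@[###/###/##./.##] terminal -1; root [###/.##/.#./.##] d6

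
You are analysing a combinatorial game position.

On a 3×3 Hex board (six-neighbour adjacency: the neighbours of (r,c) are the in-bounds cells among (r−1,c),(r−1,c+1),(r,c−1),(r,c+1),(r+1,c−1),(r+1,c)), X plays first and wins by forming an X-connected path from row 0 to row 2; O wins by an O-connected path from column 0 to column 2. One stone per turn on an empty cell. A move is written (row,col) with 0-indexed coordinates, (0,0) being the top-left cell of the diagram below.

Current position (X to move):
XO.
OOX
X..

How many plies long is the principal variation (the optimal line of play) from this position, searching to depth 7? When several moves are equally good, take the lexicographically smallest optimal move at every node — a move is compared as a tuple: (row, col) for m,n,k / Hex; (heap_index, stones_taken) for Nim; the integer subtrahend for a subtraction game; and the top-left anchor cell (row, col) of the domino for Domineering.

p1 X@[XO./OOX/X..]: (0,2)[XOX/OOX/X..]+1* (2,1)[XO./OOX/XX.]-1 (2,2)[XO./OOX/X.X]-1
p2 O@[XOX/OOX/X..]: (2,1)[XOX/OOX/XO.]-1* (2,2)[XOX/OOX/X.O]-1
p3 X@[XOX/OOX/XO.]: (2,2)[XOX/OOX/XOX]+1*
p4 O@[XOX/OOX/XOX] terminal -1; root [XO./OOX/X..] d7

PV length from [XO./OOX/X..]: 3 plies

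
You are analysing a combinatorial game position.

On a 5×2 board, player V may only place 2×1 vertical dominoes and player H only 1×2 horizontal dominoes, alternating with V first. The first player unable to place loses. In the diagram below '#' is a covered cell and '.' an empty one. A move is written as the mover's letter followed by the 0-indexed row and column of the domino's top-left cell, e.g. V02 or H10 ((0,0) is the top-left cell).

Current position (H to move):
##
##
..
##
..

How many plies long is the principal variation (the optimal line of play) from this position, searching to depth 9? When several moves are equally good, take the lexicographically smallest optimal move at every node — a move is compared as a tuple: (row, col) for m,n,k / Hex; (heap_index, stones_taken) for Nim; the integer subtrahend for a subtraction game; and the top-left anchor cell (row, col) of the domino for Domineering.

PV length from [##/##/../##/..]: 1 ply

ply 1, H at ##/##/../##/.. | H20=+1→##/##/##/##/..*; H40=+1→##/##/../##/##
ply 2: ##/##/##/##/.. is terminal -1 (V); from ##/##/../##/.. depth 9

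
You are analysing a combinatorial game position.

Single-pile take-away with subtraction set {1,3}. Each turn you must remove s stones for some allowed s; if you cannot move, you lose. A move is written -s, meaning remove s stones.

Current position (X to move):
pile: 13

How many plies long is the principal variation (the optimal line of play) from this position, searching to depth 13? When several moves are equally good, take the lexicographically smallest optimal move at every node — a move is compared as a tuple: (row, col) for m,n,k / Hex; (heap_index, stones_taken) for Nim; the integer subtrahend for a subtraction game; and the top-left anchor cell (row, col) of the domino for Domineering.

p1 X@[13]: -1[12]+1* -3[10]+1
p2 O@[12]: -1[11]-1* -3[9]-1
p3 X@[11]: -1[10]+1* -3[8]+1
p4 O@[10]: -1[9]-1* -3[7]-1
p5 X@[9]: -1[8]+1* -3[6]+1
p6 O@[8]: -1[7]-1* -3[5]-1
p7 X@[7]: -1[6]+1* -3[4]+1
p8 O@[6]: -1[5]-1* -3[3]-1
p9 X@[5]: -1[4]+1* -3[2]+1
p10 O@[4]: -1[3]-1* -3[1]-1
p11 X@[3]: -1[2]+1* -3[0]+1
p12 O@[2]: -1[1]-1*
p13 X@[1]: -1[0]+1*
p14 O@[0] terminal -1; root [13] d13

PV length from [13]: 13 plies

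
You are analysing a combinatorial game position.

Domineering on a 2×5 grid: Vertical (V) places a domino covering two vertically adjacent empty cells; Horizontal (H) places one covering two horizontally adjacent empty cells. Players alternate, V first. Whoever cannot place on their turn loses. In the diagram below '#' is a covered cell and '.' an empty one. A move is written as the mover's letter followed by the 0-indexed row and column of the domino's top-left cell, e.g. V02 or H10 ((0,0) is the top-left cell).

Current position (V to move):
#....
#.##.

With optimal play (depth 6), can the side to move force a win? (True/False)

[#..../#.##.] V move#1: V01:-1/##.../####.*, V04:-1/#...#/#.###
[##.../####.] H move#2: H02:-1/####./####., H03:+1/##.##/####.*
[##.##/####.] end (terminal -1, V#3); searched #..../#.##. to 6

V winning at [#..../#.##.]: False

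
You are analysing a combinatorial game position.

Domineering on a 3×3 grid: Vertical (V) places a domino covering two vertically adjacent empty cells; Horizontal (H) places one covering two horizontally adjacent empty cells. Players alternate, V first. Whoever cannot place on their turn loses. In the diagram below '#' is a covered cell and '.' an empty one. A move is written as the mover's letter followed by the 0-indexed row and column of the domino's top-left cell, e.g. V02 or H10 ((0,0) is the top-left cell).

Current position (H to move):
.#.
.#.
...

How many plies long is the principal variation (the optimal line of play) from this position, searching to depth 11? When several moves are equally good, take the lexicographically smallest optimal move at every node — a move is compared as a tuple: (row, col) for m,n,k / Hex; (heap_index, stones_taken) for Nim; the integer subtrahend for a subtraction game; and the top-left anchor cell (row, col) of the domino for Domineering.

ply 1, H at .#./.#./... | H20=-1→.#./.#./##.*; H21=-1→.#./.#./.##
ply 2, V at .#./.#./##. | V00=+1→##./##./##.*; V02=+1→.##/.##/##.; V12=+1→.#./.##/###
ply 3: ##./##./##. is terminal -1 (H); from .#./.#./... depth 11

PV length from [.#./.#./...]: 2 plies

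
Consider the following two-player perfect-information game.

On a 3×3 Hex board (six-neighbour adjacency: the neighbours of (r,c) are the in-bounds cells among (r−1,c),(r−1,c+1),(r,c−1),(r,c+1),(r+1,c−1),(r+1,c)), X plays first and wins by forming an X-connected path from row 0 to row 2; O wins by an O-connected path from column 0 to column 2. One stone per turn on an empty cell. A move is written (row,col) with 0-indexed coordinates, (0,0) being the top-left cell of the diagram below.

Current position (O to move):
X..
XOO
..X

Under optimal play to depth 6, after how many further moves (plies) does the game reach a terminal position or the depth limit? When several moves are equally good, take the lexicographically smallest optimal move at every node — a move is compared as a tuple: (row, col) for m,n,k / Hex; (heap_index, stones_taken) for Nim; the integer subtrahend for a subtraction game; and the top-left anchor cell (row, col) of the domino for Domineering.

PV length from [X../XOO/..X]: 1 ply

p1 O@[X../XOO/..X]: (0,1)[XO./XOO/..X]-1 (0,2)[X.O/XOO/..X]-1 (2,0)[X../XOO/O.X]+1* (2,1)[X../XOO/.OX]-1
p2 X@[X../XOO/O.X] terminal -1; root [X../XOO/..X] d6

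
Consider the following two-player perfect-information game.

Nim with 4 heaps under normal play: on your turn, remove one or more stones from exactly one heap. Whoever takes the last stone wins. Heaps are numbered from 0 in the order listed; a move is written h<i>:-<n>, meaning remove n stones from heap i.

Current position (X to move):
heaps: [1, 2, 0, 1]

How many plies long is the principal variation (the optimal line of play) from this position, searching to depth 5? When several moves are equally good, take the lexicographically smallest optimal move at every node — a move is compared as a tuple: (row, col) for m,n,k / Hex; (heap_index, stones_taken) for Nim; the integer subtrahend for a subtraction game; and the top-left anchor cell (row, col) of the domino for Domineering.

p1 X@[(1,2,0,1)]: h0:-1[(0,2,0,1)]-1 h1:-1[(1,1,0,1)]-1 h1:-2[(1,0,0,1)]+1* h3:-1[(1,2,0,0)]-1
p2 O@[(1,0,0,1)]: h0:-1[(0,0,0,1)]-1* h3:-1[(1,0,0,0)]-1
p3 X@[(0,0,0,1)]: h3:-1[(0,0,0,0)]+1*
p4 O@[(0,0,0,0)] terminal -1; root [(1,2,0,1)] d5

PV length from [(1,2,0,1)]: 3 plies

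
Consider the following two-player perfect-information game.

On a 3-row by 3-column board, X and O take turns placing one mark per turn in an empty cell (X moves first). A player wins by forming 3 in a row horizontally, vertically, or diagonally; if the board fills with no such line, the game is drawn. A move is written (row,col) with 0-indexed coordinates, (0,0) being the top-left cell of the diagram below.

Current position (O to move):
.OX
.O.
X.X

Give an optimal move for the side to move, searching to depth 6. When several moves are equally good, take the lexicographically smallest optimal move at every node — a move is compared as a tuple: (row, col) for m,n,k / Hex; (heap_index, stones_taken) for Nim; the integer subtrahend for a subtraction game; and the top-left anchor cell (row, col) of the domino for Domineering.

O's best at [.OX/.O./X.X]: (2,1)

ply 1, O at .OX/.O./X.X | (0,0)=-1→OOX/.O./X.X; (1,0)=-1→.OX/OO./X.X; (1,2)=-1→.OX/.OO/X.X; (2,1)=+1→.OX/.O./XOX*
ply 2: .OX/.O./XOX is terminal -1 (X); from .OX/.O./X.X depth 6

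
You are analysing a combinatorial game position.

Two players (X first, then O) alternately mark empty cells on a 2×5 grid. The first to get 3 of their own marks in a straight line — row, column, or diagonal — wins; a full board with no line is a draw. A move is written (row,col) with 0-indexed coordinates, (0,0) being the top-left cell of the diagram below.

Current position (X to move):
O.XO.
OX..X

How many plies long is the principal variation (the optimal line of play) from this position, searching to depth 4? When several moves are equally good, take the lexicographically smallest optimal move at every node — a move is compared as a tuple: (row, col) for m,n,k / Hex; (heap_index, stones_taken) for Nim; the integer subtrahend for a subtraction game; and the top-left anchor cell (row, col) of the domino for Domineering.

PV length from [O.XO./OX..X]: 4 plies

p1 X@[O.XO./OX..X]: (0,1)[OXXO./OX..X]+0* (0,4)[O.XOX/OX..X]+0 (1,2)[O.XO./OXX.X]+0 (1,3)[O.XO./OX.XX]+0
p2 O@[OXXO./OX..X]: (0,4)[OXXOO/OX..X]+0* (1,2)[OXXO./OXO.X]+0 (1,3)[OXXO./OX.OX]+0
p3 X@[OXXOO/OX..X]: (1,2)[OXXOO/OXX.X]+0* (1,3)[OXXOO/OX.XX]+0
p4 O@[OXXOO/OXX.X]: (1,3)[OXXOO/OXXOX]+0*
p5 X@[OXXOO/OXXOX] terminal +0; root [O.XO./OX..X] d4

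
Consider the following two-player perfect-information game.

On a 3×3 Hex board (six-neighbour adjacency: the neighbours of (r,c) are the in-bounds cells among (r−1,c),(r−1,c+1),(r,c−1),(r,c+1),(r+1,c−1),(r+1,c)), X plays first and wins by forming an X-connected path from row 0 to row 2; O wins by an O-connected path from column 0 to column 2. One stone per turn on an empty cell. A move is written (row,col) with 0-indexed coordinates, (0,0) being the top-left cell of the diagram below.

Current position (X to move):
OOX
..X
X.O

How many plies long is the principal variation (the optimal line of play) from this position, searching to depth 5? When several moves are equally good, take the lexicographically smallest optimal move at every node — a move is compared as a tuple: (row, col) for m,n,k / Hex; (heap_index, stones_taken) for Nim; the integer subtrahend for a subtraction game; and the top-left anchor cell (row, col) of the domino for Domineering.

PV length from [OOX/..X/X.O]: 3 plies

ply 1, X at OOX/..X/X.O | (1,0)=+1→OOX/X.X/X.O*; (1,1)=+1→OOX/.XX/X.O; (2,1)=+1→OOX/..X/XXO
ply 2, O at OOX/X.X/X.O | (1,1)=-1→OOX/XOX/X.O*; (2,1)=-1→OOX/X.X/XOO
ply 3, X at OOX/XOX/X.O | (2,1)=+1→OOX/XOX/XXO*
ply 4: OOX/XOX/XXO is terminal -1 (O); from OOX/..X/X.O depth 5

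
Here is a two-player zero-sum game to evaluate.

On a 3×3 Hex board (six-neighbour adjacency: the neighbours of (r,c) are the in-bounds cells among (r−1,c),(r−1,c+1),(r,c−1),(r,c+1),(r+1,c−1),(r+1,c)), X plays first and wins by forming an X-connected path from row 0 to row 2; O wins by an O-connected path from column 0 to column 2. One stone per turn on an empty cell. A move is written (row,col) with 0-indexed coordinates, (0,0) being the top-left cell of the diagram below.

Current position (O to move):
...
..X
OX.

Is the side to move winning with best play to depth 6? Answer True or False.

p1 O@[.../..X/OX.]: (0,0)[O../..X/OX.]-1 (0,1)[.O./..X/OX.]-1 (0,2)[..O/..X/OX.]+1* (1,0)[.../O.X/OX.]-1 (1,1)[.../.OX/OX.]-1 (2,2)[.../..X/OXO]-1
p2 X@[..O/..X/OX.]: (0,0)[X.O/..X/OX.]-1* (0,1)[.XO/..X/OX.]-1 (1,0)[..O/X.X/OX.]-1 (1,1)[..O/.XX/OX.]-1 (2,2)[..O/..X/OXX]-1
p3 O@[X.O/..X/OX.]: (0,1)[XOO/..X/OX.]+1* (1,0)[X.O/O.X/OX.]+1 (1,1)[X.O/.OX/OX.]+1 (2,2)[X.O/..X/OXO]-1
p4 X@[XOO/..X/OX.]: (1,0)[XOO/X.X/OX.]-1* (1,1)[XOO/.XX/OX.]-1 (2,2)[XOO/..X/OXX]-1
p5 O@[XOO/X.X/OX.]: (1,1)[XOO/XOX/OX.]+1* (2,2)[XOO/X.X/OXO]-1
p6 X@[XOO/XOX/OX.] terminal -1; root [.../..X/OX.] d6

O winning at [.../..X/OX.]: True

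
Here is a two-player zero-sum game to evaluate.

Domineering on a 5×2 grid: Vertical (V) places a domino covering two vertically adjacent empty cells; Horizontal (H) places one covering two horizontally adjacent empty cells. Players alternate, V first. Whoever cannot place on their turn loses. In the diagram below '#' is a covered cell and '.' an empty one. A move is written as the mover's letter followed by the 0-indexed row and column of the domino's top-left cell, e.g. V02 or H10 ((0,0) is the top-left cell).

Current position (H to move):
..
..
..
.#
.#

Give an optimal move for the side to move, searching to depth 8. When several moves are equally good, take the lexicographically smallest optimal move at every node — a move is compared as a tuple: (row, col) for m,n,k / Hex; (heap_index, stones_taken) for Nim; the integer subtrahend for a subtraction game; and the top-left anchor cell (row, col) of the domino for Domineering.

H's best at [../../../.#/.#]: H10

p1 H@[../../../.#/.#]: H00[##/../../.#/.#]-1 H10[../##/../.#/.#]+1* H20[../../##/.#/.#]-1
p2 V@[../##/../.#/.#]: V20[../##/#./##/.#]-1* V30[../##/../##/##]-1
p3 H@[../##/#./##/.#]: H00[##/##/#./##/.#]+1*
p4 V@[##/##/#./##/.#] terminal -1; root [../../../.#/.#] d8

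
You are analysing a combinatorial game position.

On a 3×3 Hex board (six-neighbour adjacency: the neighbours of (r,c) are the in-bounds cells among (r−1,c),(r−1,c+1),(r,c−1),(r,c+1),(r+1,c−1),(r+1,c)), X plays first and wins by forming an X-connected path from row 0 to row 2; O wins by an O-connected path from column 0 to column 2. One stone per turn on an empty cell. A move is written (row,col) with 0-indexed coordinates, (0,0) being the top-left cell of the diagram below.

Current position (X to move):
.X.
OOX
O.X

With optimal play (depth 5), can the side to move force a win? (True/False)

X winning at [.X./OOX/O.X]: True

ply 1, X at .X./OOX/O.X | (0,0)=-1→XX./OOX/O.X; (0,2)=+1→.XX/OOX/O.X*; (2,1)=-1→.X./OOX/OXX
ply 2: .XX/OOX/O.X is terminal -1 (O); from .X./OOX/O.X depth 5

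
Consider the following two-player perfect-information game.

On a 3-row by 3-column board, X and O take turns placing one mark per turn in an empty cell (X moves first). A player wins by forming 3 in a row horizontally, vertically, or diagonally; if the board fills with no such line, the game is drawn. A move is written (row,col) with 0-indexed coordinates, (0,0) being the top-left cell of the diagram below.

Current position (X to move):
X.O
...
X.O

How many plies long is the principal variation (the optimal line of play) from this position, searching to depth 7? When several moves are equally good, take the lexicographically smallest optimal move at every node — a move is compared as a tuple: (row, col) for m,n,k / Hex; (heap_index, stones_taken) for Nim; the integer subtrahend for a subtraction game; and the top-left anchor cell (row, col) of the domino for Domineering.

p1 X@[X.O/.../X.O]: (0,1)[XXO/.../X.O]-1 (1,0)[X.O/X../X.O]+1* (1,1)[X.O/.X./X.O]-1 (1,2)[X.O/..X/X.O]+0 (2,1)[X.O/.../XXO]-1
p2 O@[X.O/X../X.O] terminal -1; root [X.O/.../X.O] d7

PV length from [X.O/.../X.O]: 1 ply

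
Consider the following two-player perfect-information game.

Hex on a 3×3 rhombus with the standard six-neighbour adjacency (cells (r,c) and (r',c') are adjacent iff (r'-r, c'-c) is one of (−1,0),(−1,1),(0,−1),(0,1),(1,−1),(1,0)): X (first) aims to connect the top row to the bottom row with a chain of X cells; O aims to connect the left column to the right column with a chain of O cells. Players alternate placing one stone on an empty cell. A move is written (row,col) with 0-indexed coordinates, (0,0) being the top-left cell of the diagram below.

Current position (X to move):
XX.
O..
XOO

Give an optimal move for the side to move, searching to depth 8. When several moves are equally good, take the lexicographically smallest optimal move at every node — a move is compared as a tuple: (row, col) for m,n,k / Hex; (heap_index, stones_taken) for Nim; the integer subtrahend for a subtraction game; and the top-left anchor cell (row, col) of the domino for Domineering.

[XX./O../XOO] X move#1: (0,2):-1/XXX/O../XOO, (1,1):+1/XX./OX./XOO*, (1,2):-1/XX./O.X/XOO
[XX./OX./XOO] end (terminal -1, O#2); searched XX./O../XOO to 8

X's best at [XX./O../XOO]: (1,1)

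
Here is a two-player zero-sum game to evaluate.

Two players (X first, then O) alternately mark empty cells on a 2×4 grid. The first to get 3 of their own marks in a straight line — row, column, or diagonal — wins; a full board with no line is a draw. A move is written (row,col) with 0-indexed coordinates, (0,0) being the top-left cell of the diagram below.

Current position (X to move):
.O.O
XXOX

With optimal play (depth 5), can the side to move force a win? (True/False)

X winning at [.O.O/XXOX]: False

[.O.O/XXOX] X move#1: (0,0):-1/XO.O/XXOX, (0,2):+0/.OXO/XXOX*
[.OXO/XXOX] O move#2: (0,0):+0/OOXO/XXOX*
[OOXO/XXOX] end (terminal +0, X#3); searched .O.O/XXOX to 5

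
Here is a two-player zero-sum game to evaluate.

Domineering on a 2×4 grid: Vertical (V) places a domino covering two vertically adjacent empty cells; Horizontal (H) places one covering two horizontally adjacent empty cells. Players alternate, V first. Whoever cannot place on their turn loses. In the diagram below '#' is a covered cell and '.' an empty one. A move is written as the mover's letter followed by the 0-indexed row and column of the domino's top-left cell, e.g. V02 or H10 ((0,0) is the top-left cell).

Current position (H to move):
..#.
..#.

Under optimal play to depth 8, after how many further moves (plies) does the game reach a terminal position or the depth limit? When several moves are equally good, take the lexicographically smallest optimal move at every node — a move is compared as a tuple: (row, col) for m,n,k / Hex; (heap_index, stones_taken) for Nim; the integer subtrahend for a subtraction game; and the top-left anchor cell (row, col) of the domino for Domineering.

p1 H@[..#./..#.]: H00[###./..#.]+1* H10[..#./###.]+1
p2 V@[###./..#.]: V03[####/..##]-1*
p3 H@[####/..##]: H10[####/####]+1*
p4 V@[####/####] terminal -1; root [..#./..#.] d8

PV length from [..#./..#.]: 3 plies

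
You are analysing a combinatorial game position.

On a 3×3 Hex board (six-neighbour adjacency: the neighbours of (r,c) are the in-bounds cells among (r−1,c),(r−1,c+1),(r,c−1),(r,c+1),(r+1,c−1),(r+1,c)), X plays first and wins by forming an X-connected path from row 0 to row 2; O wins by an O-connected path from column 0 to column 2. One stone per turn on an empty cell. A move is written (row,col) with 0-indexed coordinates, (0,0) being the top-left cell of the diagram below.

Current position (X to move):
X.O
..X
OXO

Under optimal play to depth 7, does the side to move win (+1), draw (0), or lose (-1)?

value(X.O/..X/OXO, X) = +1

p1 X@[X.O/..X/OXO]: (0,1)[XXO/..X/OXO]-1 (1,0)[X.O/X.X/OXO]-1 (1,1)[X.O/.XX/OXO]+1*
p2 O@[X.O/.XX/OXO]: (0,1)[XOO/.XX/OXO]-1* (1,0)[X.O/OXX/OXO]-1
p3 X@[XOO/.XX/OXO]: (1,0)[XOO/XXX/OXO]+1*
p4 O@[XOO/XXX/OXO] terminal -1; root [X.O/..X/OXO] d7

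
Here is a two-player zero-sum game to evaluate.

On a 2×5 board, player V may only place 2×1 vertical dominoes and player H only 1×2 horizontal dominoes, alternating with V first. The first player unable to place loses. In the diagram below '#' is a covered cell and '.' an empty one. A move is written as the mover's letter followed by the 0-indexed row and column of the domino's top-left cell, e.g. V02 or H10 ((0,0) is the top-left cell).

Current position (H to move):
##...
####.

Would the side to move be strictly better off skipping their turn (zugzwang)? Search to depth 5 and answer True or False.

zugzwang(##.../####., H) = False

ply 1, H at ##.../####. | H02=-1→####./####.; H03=+1→##.##/####.*
ply 2: ##.##/####. is terminal -1 (V); from ##.../####. depth 5
suppose H passes — search the same position with V to move:
pass> ply 1, V at ##.../####. | V04=-1→##..#/#####*
pass> ply 2, H at ##..#/##### | H02=+1→#####/#####*
pass> ply 3: #####/##### is terminal -1 (V); from ##.../####. depth 5
for H: play +1, pass +1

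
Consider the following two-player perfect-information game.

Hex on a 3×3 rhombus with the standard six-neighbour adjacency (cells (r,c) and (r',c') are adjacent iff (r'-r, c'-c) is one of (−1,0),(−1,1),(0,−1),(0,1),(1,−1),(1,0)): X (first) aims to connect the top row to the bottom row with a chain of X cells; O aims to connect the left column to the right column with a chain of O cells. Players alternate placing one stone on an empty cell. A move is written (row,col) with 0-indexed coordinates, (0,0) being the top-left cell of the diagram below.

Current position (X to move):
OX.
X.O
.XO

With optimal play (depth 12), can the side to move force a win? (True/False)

[OX./X.O/.XO] X move#1: (0,2):+1/OXX/X.O/.XO*, (1,1):+1/OX./XXO/.XO, (2,0):+1/OX./X.O/XXO
[OXX/X.O/.XO] O move#2: (1,1):-1/OXX/XOO/.XO*, (2,0):-1/OXX/X.O/OXO
[OXX/XOO/.XO] X move#3: (2,0):+1/OXX/XOO/XXO*
[OXX/XOO/XXO] end (terminal -1, O#4); searched OX./X.O/.XO to 12

X winning at [OX./X.O/.XO]: True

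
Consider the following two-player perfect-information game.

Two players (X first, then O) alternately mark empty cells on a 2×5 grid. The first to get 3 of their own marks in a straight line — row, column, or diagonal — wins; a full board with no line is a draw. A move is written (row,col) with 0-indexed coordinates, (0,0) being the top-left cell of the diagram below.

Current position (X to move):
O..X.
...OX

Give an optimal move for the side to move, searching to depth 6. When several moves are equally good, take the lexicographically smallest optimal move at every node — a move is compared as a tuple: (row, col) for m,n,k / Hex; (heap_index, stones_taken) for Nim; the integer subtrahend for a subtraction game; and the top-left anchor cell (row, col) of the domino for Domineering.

X's best at [O..X./...OX]: (0,2)

ply 1, X at O..X./...OX | (0,1)=+0→OX.X./...OX; (0,2)=+1→O.XX./...OX*; (0,4)=+0→O..XX/...OX; (1,0)=+0→O..X./X..OX; (1,1)=+0→O..X./.X.OX; (1,2)=+0→O..X./..XOX
ply 2, O at O.XX./...OX | (0,1)=-1→OOXX./...OX*; (0,4)=-1→O.XXO/...OX; (1,0)=-1→O.XX./O..OX; (1,1)=-1→O.XX./.O.OX; (1,2)=-1→O.XX./..OOX
ply 3, X at OOXX./...OX | (0,4)=+1→OOXXX/...OX*; (1,0)=+0→OOXX./X..OX; (1,1)=+0→OOXX./.X.OX; (1,2)=+0→OOXX./..XOX
ply 4: OOXXX/...OX is terminal -1 (O); from O..X./...OX depth 6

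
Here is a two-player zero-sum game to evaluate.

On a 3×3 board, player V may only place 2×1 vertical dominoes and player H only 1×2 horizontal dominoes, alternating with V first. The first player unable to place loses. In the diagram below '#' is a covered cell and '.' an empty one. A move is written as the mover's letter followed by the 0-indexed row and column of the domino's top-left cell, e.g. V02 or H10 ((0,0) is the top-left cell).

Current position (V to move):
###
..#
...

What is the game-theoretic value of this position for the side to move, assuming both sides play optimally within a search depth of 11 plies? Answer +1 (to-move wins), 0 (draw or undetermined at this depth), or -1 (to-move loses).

ply 1, V at ###/..#/... | V10=-1→###/#.#/#..; V11=+1→###/.##/.#.*
ply 2: ###/.##/.#. is terminal -1 (H); from ###/..#/... depth 11

value(###/..#/..., V) = +1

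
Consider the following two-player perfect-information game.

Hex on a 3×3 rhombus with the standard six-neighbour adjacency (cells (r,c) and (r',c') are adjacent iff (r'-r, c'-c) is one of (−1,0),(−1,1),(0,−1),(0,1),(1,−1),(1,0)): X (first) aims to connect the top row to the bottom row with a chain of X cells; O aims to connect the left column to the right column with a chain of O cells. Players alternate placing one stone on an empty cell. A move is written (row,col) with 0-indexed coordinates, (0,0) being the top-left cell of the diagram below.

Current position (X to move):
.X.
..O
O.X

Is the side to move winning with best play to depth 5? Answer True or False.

[.X./..O/O.X] X move#1: (0,0):-1/XX./..O/O.X*, (0,2):-1/.XX/..O/O.X, (1,0):-1/.X./X.O/O.X, (1,1):-1/.X./.XO/O.X, (2,1):-1/.X./..O/OXX
[XX./..O/O.X] O move#2: (0,2):+1/XXO/..O/O.X*, (1,0):+1/XX./O.O/O.X, (1,1):+1/XX./.OO/O.X, (2,1):+1/XX./..O/OOX
[XXO/..O/O.X] X move#3: (1,0):-1/XXO/X.O/O.X*, (1,1):-1/XXO/.XO/O.X, (2,1):-1/XXO/..O/OXX
[XXO/X.O/O.X] O move#4: (1,1):+1/XXO/XOO/O.X*, (2,1):+1/XXO/X.O/OOX
[XXO/XOO/O.X] end (terminal -1, X#5); searched .X./..O/O.X to 5

X winning at [.X./..O/O.X]: False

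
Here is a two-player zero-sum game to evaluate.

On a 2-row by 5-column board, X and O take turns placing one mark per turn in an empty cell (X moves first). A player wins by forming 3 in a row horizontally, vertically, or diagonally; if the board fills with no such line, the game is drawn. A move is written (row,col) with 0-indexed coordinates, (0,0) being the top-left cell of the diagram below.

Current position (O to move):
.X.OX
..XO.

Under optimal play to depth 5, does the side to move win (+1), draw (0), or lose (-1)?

[.X.OX/..XO.] O move#1: (0,0):+0/OX.OX/..XO.*, (0,2):+0/.XOOX/..XO., (1,0):+0/.X.OX/O.XO., (1,1):+0/.X.OX/.OXO., (1,4):+0/.X.OX/..XOO
[OX.OX/..XO.] X move#2: (0,2):+0/OXXOX/..XO.*, (1,0):+0/OX.OX/X.XO., (1,1):+0/OX.OX/.XXO., (1,4):+0/OX.OX/..XOX
[OXXOX/..XO.] O move#3: (1,0):+0/OXXOX/O.XO.*, (1,1):+0/OXXOX/.OXO., (1,4):+0/OXXOX/..XOO
[OXXOX/O.XO.] X move#4: (1,1):+0/OXXOX/OXXO.*, (1,4):+0/OXXOX/O.XOX
[OXXOX/OXXO.] O move#5: (1,4):+0/OXXOX/OXXOO*
[OXXOX/OXXOO] end (terminal +0, X#6); searched .X.OX/..XO. to 5

value(.X.OX/..XO., O) = 0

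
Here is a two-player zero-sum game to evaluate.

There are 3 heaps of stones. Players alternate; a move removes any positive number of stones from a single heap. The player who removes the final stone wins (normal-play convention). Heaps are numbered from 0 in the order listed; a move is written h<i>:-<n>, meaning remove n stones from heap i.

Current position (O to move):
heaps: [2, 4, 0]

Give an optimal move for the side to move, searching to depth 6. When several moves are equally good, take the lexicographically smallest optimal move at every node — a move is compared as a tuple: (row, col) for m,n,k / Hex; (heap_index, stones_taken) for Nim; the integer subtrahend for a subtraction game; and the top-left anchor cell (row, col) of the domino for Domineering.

[(2,4,0)] O move#1: h0:-1:-1/(1,4,0), h0:-2:-1/(0,4,0), h1:-1:-1/(2,3,0), h1:-2:+1/(2,2,0)*, h1:-3:-1/(2,1,0), h1:-4:-1/(2,0,0)
[(2,2,0)] X move#2: h0:-1:-1/(1,2,0)*, h0:-2:-1/(0,2,0), h1:-1:-1/(2,1,0), h1:-2:-1/(2,0,0)
[(1,2,0)] O move#3: h0:-1:-1/(0,2,0), h1:-1:+1/(1,1,0)*, h1:-2:-1/(1,0,0)
[(1,1,0)] X move#4: h0:-1:-1/(0,1,0)*, h1:-1:-1/(1,0,0)
[(0,1,0)] O move#5: h1:-1:+1/(0,0,0)*
[(0,0,0)] end (terminal -1, X#6); searched (2,4,0) to 6

O's best at [(2,4,0)]: h1:-2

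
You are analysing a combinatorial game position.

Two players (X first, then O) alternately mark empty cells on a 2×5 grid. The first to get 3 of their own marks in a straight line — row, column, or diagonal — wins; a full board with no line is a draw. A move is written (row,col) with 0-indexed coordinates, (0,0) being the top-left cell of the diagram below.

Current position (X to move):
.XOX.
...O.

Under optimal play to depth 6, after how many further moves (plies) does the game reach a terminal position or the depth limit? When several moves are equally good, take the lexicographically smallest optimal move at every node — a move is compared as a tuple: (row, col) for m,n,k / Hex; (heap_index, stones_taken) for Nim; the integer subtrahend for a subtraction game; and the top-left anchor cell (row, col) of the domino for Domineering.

PV length from [.XOX./...O.]: 6 plies

ply 1, X at .XOX./...O. | (0,0)=-1→XXOX./...O.; (0,4)=-1→.XOXX/...O.; (1,0)=-1→.XOX./X..O.; (1,1)=+0→.XOX./.X.O.*; (1,2)=+0→.XOX./..XO.; (1,4)=+0→.XOX./...OX
ply 2, O at .XOX./.X.O. | (0,0)=+0→OXOX./.X.O.*; (0,4)=+0→.XOXO/.X.O.; (1,0)=+0→.XOX./OX.O.; (1,2)=+0→.XOX./.XOO.; (1,4)=+0→.XOX./.X.OO
ply 3, X at OXOX./.X.O. | (0,4)=+0→OXOXX/.X.O.*; (1,0)=+0→OXOX./XX.O.; (1,2)=+0→OXOX./.XXO.; (1,4)=+0→OXOX./.X.OX
ply 4, O at OXOXX/.X.O. | (1,0)=+0→OXOXX/OX.O.*; (1,2)=+0→OXOXX/.XOO.; (1,4)=+0→OXOXX/.X.OO
ply 5, X at OXOXX/OX.O. | (1,2)=+0→OXOXX/OXXO.*; (1,4)=+0→OXOXX/OX.OX
ply 6, O at OXOXX/OXXO. | (1,4)=+0→OXOXX/OXXOO*
ply 7: OXOXX/OXXOO is terminal +0 (X); from .XOX./...O. depth 6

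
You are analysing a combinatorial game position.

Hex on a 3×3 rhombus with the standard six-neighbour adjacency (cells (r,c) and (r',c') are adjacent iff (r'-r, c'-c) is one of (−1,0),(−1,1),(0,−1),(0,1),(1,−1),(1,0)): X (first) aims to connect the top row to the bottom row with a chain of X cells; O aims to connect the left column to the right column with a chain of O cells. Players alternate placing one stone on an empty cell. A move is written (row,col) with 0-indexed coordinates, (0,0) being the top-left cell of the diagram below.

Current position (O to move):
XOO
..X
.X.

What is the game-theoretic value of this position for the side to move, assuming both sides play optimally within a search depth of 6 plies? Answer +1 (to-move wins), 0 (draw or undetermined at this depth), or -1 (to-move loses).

p1 O@[XOO/..X/.X.]: (1,0)[XOO/O.X/.X.]+1* (1,1)[XOO/.OX/.X.]+1 (2,0)[XOO/..X/OX.]+1 (2,2)[XOO/..X/.XO]-1
p2 X@[XOO/O.X/.X.] terminal -1; root [XOO/..X/.X.] d6

value(XOO/..X/.X., O) = +1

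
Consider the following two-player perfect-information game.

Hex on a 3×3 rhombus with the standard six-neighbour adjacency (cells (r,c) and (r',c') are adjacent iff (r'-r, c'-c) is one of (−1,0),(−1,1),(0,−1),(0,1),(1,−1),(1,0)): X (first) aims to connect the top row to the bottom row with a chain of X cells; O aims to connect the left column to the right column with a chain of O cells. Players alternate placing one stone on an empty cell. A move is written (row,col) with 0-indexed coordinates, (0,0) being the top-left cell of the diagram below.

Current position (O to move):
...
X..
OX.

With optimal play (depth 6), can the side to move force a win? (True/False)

ply 1, O at .../X../OX. | (0,0)=-1→O../X../OX.; (0,1)=-1→.O./X../OX.; (0,2)=-1→..O/X../OX.; (1,1)=+1→.../XO./OX.*; (1,2)=-1→.../X.O/OX.; (2,2)=-1→.../X../OXO
ply 2, X at .../XO./OX. | (0,0)=-1→X../XO./OX.*; (0,1)=-1→.X./XO./OX.; (0,2)=-1→..X/XO./OX.; (1,2)=-1→.../XOX/OX.; (2,2)=-1→.../XO./OXX
ply 3, O at X../XO./OX. | (0,1)=+1→XO./XO./OX.*; (0,2)=+1→X.O/XO./OX.; (1,2)=+1→X../XOO/OX.; (2,2)=+1→X../XO./OXO
ply 4, X at XO./XO./OX. | (0,2)=-1→XOX/XO./OX.*; (1,2)=-1→XO./XOX/OX.; (2,2)=-1→XO./XO./OXX
ply 5, O at XOX/XO./OX. | (1,2)=+1→XOX/XOO/OX.*; (2,2)=-1→XOX/XO./OXO
ply 6: XOX/XOO/OX. is terminal -1 (X); from .../X../OX. depth 6

O winning at [.../X../OX.]: True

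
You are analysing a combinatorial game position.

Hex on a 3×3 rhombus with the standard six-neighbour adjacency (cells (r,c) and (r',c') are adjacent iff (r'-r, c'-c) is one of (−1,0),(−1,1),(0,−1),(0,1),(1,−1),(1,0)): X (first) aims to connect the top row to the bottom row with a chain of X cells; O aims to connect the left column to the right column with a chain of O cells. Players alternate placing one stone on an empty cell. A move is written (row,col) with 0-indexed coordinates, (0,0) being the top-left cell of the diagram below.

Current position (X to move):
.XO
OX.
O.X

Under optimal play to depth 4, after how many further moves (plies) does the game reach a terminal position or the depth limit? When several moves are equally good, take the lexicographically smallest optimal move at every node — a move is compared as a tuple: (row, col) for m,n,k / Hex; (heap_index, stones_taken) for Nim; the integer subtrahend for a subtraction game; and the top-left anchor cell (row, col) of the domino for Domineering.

PV length from [.XO/OX./O.X]: 3 plies

p1 X@[.XO/OX./O.X]: (0,0)[XXO/OX./O.X]+1* (1,2)[.XO/OXX/O.X]+1 (2,1)[.XO/OX./OXX]+1
p2 O@[XXO/OX./O.X]: (1,2)[XXO/OXO/O.X]-1* (2,1)[XXO/OX./OOX]-1
p3 X@[XXO/OXO/O.X]: (2,1)[XXO/OXO/OXX]+1*
p4 O@[XXO/OXO/OXX] terminal -1; root [.XO/OX./O.X] d4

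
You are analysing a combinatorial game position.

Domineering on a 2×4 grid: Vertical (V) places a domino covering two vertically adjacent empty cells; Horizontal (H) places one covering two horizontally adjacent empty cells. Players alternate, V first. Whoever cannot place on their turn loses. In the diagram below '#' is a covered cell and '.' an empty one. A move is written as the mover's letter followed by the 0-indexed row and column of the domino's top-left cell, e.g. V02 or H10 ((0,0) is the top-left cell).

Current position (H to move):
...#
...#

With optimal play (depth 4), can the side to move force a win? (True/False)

[...#/...#] H move#1: H00:+1/##.#/...#*, H01:+1/.###/...#, H10:+1/...#/##.#, H11:+1/...#/.###
[##.#/...#] V move#2: V02:-1/####/..##*
[####/..##] H move#3: H10:+1/####/####*
[####/####] end (terminal -1, V#4); searched ...#/...# to 4

H winning at [...#/...#]: True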